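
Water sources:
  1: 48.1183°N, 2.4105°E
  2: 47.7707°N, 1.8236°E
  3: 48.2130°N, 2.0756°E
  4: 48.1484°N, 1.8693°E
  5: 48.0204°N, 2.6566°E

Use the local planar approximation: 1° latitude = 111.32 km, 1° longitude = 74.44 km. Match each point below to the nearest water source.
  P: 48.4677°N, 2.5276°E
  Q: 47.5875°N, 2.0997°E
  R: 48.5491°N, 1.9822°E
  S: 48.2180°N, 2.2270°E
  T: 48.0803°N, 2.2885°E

P at 48.4677°N, 2.5276°E:
  1: √((-0.3494·111.32)² + (-0.1171·74.44)²) = √(1512.837205 + 75.984764) = 39.8600 km
  2: √((-0.6970·111.32)² + (-0.7040·74.44)²) = √(6020.214307 + 2746.363681) = 93.6300 km
  3: √((-0.2547·111.32)² + (-0.4520·74.44)²) = √(803.904177 + 1132.112534) = 44.0002 km
  4: √((-0.3193·111.32)² + (-0.6583·74.44)²) = √(1263.409774 + 2401.377511) = 60.5375 km
  5: √((-0.4473·111.32)² + (0.1290·74.44)²) = √(2479.386269 + 92.213000) = 50.7109 km
  → nearest: 1 (39.8600 km)
Q at 47.5875°N, 2.0997°E:
  1: √((0.5308·111.32)² + (0.3108·74.44)²) = √(3491.469268 + 535.272275) = 63.4566 km
  2: √((0.1832·111.32)² + (-0.2761·74.44)²) = √(415.908057 + 422.421041) = 28.9539 km
  3: √((0.6255·111.32)² + (-0.0241·74.44)²) = √(4848.428812 + 3.218450) = 69.6538 km
  4: √((0.5609·111.32)² + (-0.2304·74.44)²) = √(3898.677174 + 294.155978) = 64.7521 km
  5: √((0.4329·111.32)² + (0.5569·74.44)²) = √(2322.317351 + 1718.569756) = 63.5680 km
  → nearest: 2 (28.9539 km)
R at 48.5491°N, 1.9822°E:
  1: √((-0.4308·111.32)² + (0.4283·74.44)²) = √(2299.840855 + 1016.503499) = 57.5877 km
  2: √((-0.7784·111.32)² + (-0.1586·74.44)²) = √(7508.480373 + 139.385981) = 87.4521 km
  3: √((-0.3361·111.32)² + (0.0934·74.44)²) = √(1399.856184 + 48.339982) = 38.0552 km
  4: √((-0.4007·111.32)² + (-0.1129·74.44)²) = √(1989.688456 + 70.631855) = 45.3908 km
  5: √((-0.5287·111.32)² + (0.6744·74.44)²) = √(3463.897371 + 2520.274540) = 77.3574 km
  → nearest: 3 (38.0552 km)
S at 48.2180°N, 2.2270°E:
  1: √((-0.0997·111.32)² + (0.1835·74.44)²) = √(123.179011 + 186.588497) = 17.6002 km
  2: √((-0.4473·111.32)² + (-0.4034·74.44)²) = √(2479.386269 + 901.746607) = 58.1475 km
  3: √((-0.0050·111.32)² + (-0.1514·74.44)²) = √(0.309804 + 127.017769) = 11.2840 km
  4: √((-0.0696·111.32)² + (-0.3577·74.44)²) = √(60.029521 + 709.007141) = 27.7315 km
  5: √((-0.1976·111.32)² + (0.4296·74.44)²) = √(483.860618 + 1022.683559) = 38.8142 km
  → nearest: 3 (11.2840 km)
T at 48.0803°N, 2.2885°E:
  1: √((0.0380·111.32)² + (0.1220·74.44)²) = √(17.894254 + 82.476912) = 10.0185 km
  2: √((-0.3096·111.32)² + (-0.4649·74.44)²) = √(1187.813616 + 1197.655246) = 48.8413 km
  3: √((0.1327·111.32)² + (-0.2129·74.44)²) = √(218.216829 + 251.167852) = 21.6653 km
  4: √((0.0681·111.32)² + (-0.4192·74.44)²) = √(57.469924 + 973.767503) = 32.1129 km
  5: √((-0.0599·111.32)² + (0.3681·74.44)²) = √(44.463131 + 750.834749) = 28.2010 km
  → nearest: 1 (10.0185 km)

P→1; Q→2; R→3; S→3; T→1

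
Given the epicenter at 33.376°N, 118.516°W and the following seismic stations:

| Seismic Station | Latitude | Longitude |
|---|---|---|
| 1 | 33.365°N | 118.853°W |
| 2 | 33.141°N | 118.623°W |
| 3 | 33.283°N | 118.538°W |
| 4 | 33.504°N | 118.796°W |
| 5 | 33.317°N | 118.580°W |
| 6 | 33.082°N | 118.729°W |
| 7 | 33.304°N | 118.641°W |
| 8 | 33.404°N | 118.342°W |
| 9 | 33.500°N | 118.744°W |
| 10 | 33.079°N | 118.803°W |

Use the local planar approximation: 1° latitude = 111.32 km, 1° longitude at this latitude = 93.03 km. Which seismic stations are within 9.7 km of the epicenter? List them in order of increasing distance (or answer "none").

Distances from 33.376°N, 118.516°W:
1: √((-0.011·111.32)² + (-0.337·93.03)²) = √(1.49945 + 982.89210) = 31.375 km
2: √((-0.235·111.32)² + (-0.107·93.03)²) = √(684.35606 + 99.08630) = 27.990 km
3: √((-0.093·111.32)² + (-0.022·93.03)²) = √(107.17964 + 4.18882) = 10.553 km
4: √((0.128·111.32)² + (-0.280·93.03)²) = √(203.03286 + 678.51914) = 29.691 km
5: √((-0.059·111.32)² + (-0.064·93.03)²) = √(43.13705 + 35.44916) = 8.865 km
6: √((-0.294·111.32)² + (-0.213·93.03)²) = √(1071.12722 + 392.64968) = 38.259 km
7: √((-0.072·111.32)² + (-0.125·93.03)²) = √(64.24087 + 135.22783) = 14.123 km
8: √((0.028·111.32)² + (0.174·93.03)²) = √(9.71544 + 262.02609) = 16.485 km
9: √((0.124·111.32)² + (-0.228·93.03)²) = √(190.54158 + 449.89973) = 25.307 km
10: √((-0.297·111.32)² + (-0.287·93.03)²) = √(1093.09849 + 712.86917) = 42.497 km
Threshold 9.7 km: 5 (8.865 km) is within range.

5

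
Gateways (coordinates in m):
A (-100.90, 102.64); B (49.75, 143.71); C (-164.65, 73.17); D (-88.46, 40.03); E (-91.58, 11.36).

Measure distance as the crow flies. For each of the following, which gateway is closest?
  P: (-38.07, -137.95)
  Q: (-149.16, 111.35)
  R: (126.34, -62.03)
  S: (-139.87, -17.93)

P→E; Q→C; R→B; S→E

P at (-38.07, -137.95):
  A: √((-62.83)² + (240.59)²) = √(3947.6089 + 57883.5481) = 248.66 m
  B: √((87.82)² + (281.66)²) = √(7712.3524 + 79332.3556) = 295.03 m
  C: √((-126.58)² + (211.12)²) = √(16022.4964 + 44571.6544) = 246.16 m
  D: √((-50.39)² + (177.98)²) = √(2539.1521 + 31676.8804) = 184.98 m
  E: √((-53.51)² + (149.31)²) = √(2863.3201 + 22293.4761) = 158.61 m
  → nearest: E (158.61 m)
Q at (-149.16, 111.35):
  A: √((48.26)² + (-8.71)²) = √(2329.0276 + 75.8641) = 49.04 m
  B: √((198.91)² + (32.36)²) = √(39565.1881 + 1047.1696) = 201.53 m
  C: √((-15.49)² + (-38.18)²) = √(239.9401 + 1457.7124) = 41.20 m
  D: √((60.70)² + (-71.32)²) = √(3684.4900 + 5086.5424) = 93.65 m
  E: √((57.58)² + (-99.99)²) = √(3315.4564 + 9998.0001) = 115.38 m
  → nearest: C (41.20 m)
R at (126.34, -62.03):
  A: √((-227.24)² + (164.67)²) = √(51638.0176 + 27116.2089) = 280.63 m
  B: √((-76.59)² + (205.74)²) = √(5866.0281 + 42328.9476) = 219.53 m
  C: √((-290.99)² + (135.20)²) = √(84675.1801 + 18279.0400) = 320.86 m
  D: √((-214.80)² + (102.06)²) = √(46139.0400 + 10416.2436) = 237.81 m
  E: √((-217.92)² + (73.39)²) = √(47489.1264 + 5386.0921) = 229.95 m
  → nearest: B (219.53 m)
S at (-139.87, -17.93):
  A: √((38.97)² + (120.57)²) = √(1518.6609 + 14537.1249) = 126.71 m
  B: √((189.62)² + (161.64)²) = √(35955.7444 + 26127.4896) = 249.17 m
  C: √((-24.78)² + (91.10)²) = √(614.0484 + 8299.2100) = 94.41 m
  D: √((51.41)² + (57.96)²) = √(2642.9881 + 3359.3616) = 77.47 m
  E: √((48.29)² + (29.29)²) = √(2331.9241 + 857.9041) = 56.48 m
  → nearest: E (56.48 m)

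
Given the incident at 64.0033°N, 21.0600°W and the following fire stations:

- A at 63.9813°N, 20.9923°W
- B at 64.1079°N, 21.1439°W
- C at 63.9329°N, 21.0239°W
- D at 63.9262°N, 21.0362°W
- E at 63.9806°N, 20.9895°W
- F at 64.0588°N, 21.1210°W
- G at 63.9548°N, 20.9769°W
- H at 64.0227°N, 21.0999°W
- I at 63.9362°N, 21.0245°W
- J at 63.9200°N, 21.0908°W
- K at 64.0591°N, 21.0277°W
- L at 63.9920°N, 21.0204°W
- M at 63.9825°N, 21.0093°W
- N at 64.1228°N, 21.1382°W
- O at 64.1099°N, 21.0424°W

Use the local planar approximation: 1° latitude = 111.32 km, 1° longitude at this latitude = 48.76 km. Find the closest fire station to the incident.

Distances from 64.0033°N, 21.0600°W:
A: 4.1103 km
B: 12.3418 km
C: 8.0322 km
D: 8.6609 km
E: 4.2664 km
F: 6.8569 km
G: 6.7504 km
H: 2.9067 km
I: 7.6675 km
J: 9.3938 km
K: 6.4082 km
L: 2.3045 km
M: 3.3871 km
N: 13.8384 km
O: 11.8977 km
Minimum: L at 2.3045 km.

L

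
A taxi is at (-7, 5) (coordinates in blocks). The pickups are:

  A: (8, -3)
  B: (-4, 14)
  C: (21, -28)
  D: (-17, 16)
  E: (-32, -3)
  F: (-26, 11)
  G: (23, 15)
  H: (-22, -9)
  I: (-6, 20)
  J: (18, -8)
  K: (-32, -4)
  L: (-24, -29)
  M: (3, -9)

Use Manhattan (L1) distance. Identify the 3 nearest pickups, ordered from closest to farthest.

Distances from (-7, 5):
A: 23 blocks
B: 12 blocks
C: 61 blocks
D: 21 blocks
E: 33 blocks
F: 25 blocks
G: 40 blocks
H: 29 blocks
I: 16 blocks
J: 38 blocks
K: 34 blocks
L: 51 blocks
M: 24 blocks
Sorted: B (12 blocks) < I (16 blocks) < D (21 blocks) < A (23 blocks) < M (24 blocks) < …

B, I, D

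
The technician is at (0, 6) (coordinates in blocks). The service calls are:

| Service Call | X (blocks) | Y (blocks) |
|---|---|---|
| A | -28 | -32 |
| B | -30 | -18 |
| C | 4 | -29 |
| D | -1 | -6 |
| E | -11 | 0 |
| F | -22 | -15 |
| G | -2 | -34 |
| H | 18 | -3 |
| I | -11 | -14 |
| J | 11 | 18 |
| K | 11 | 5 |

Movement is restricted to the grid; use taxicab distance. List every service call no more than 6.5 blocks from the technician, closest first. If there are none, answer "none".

none

Distances from (0, 6):
A: 66 blocks
B: 54 blocks
C: 39 blocks
D: 13 blocks
E: 17 blocks
F: 43 blocks
G: 42 blocks
H: 27 blocks
I: 31 blocks
J: 23 blocks
K: 12 blocks
Threshold 6.5 blocks: none within range.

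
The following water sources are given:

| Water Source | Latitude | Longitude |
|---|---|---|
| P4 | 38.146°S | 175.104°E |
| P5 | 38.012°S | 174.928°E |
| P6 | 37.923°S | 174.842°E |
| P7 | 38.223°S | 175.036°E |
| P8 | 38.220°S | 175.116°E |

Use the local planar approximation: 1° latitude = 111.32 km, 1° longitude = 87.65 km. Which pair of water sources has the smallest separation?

Pairwise distances:
P7–P8: 7.020 km
P4–P8: 8.305 km
P4–P7: 10.440 km
P5–P6: 12.449 km
P4–P5: 21.459 km
P5–P7: 25.324 km
P5–P8: 28.419 km
P4–P6: 33.817 km
P6–P7: 37.476 km
P6–P8: 40.864 km
Closest pair: P7–P8 at 7.020 km.

P7 and P8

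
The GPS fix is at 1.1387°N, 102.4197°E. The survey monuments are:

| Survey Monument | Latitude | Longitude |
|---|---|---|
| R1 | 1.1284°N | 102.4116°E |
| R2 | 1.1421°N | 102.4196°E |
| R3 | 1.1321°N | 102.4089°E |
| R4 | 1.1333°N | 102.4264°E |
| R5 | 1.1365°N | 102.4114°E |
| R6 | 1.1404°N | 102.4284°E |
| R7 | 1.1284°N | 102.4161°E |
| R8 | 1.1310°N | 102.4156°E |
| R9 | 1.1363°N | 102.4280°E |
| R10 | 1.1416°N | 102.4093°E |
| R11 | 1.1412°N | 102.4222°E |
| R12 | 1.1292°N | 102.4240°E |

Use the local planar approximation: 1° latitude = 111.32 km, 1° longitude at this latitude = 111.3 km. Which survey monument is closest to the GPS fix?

R2

Distances from 1.1387°N, 102.4197°E:
R1: √((-0.0103·111.32)² + (-0.0081·111.3)²) = √(1.314682 + 0.812756) = 1.4586 km
R2: √((0.0034·111.32)² + (-0.0001·111.3)²) = √(0.143253 + 0.000124) = 0.3787 km
R3: √((-0.0066·111.32)² + (-0.0108·111.3)²) = √(0.539802 + 1.444900) = 1.4088 km
R4: √((-0.0054·111.32)² + (0.0067·111.3)²) = √(0.361355 + 0.556083) = 0.9578 km
R5: √((-0.0022·111.32)² + (-0.0083·111.3)²) = √(0.059978 + 0.853388) = 0.9557 km
R6: √((0.0017·111.32)² + (0.0087·111.3)²) = √(0.035813 + 0.937624) = 0.9866 km
R7: √((-0.0103·111.32)² + (-0.0036·111.3)²) = √(1.314682 + 0.160544) = 1.2146 km
R8: √((-0.0077·111.32)² + (-0.0041·111.3)²) = √(0.734730 + 0.208237) = 0.9711 km
R9: √((-0.0024·111.32)² + (0.0083·111.3)²) = √(0.071379 + 0.853388) = 0.9616 km
R10: √((0.0029·111.32)² + (-0.0104·111.3)²) = √(0.104218 + 1.339853) = 1.2017 km
R11: √((0.0025·111.32)² + (0.0025·111.3)²) = √(0.077451 + 0.077423) = 0.3935 km
R12: √((-0.0095·111.32)² + (0.0043·111.3)²) = √(1.118391 + 0.229048) = 1.1608 km
Minimum: R2 at 0.3787 km.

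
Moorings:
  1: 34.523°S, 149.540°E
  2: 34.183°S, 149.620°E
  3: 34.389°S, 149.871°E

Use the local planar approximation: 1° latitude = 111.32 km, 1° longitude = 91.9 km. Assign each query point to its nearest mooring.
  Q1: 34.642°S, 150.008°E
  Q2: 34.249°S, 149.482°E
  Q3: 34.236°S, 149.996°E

Q1 at 34.642°S, 150.008°E:
  1: √((0.119·111.32)² + (-0.468·91.9)²) = √(175.48513 + 1849.79128) = 45.003 km
  2: √((0.459·111.32)² + (-0.388·91.9)²) = √(2610.78895 + 1271.43591) = 62.308 km
  3: √((0.253·111.32)² + (-0.137·91.9)²) = √(793.20864 + 158.51565) = 30.850 km
  → nearest: 3 (30.850 km)
Q2 at 34.249°S, 149.482°E:
  1: √((-0.274·111.32)² + (0.058·91.9)²) = √(930.35248 + 28.41103) = 30.964 km
  2: √((0.066·111.32)² + (0.138·91.9)²) = √(53.98017 + 160.83820) = 14.657 km
  3: √((-0.140·111.32)² + (0.389·91.9)²) = √(242.88599 + 1277.99815) = 38.999 km
  → nearest: 2 (14.657 km)
Q3 at 34.236°S, 149.996°E:
  1: √((-0.287·111.32)² + (-0.456·91.9)²) = √(1020.72838 + 1756.14636) = 52.696 km
  2: √((0.053·111.32)² + (-0.376·91.9)²) = √(34.80953 + 1194.00656) = 35.054 km
  3: √((-0.153·111.32)² + (-0.125·91.9)²) = √(290.08766 + 131.96266) = 20.544 km
  → nearest: 3 (20.544 km)

Q1→3; Q2→2; Q3→3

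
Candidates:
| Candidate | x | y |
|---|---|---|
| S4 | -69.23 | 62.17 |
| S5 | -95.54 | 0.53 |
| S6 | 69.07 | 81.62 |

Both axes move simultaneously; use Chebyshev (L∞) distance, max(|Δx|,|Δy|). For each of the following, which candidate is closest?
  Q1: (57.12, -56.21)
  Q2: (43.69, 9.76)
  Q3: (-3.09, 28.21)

Q1→S4; Q2→S6; Q3→S4

Q1 at (57.12, -56.21):
  S4: 126.35
  S5: 152.66
  S6: 137.83
  → nearest: S4 (126.35)
Q2 at (43.69, 9.76):
  S4: 112.92
  S5: 139.23
  S6: 71.86
  → nearest: S6 (71.86)
Q3 at (-3.09, 28.21):
  S4: 66.14
  S5: 92.45
  S6: 72.16
  → nearest: S4 (66.14)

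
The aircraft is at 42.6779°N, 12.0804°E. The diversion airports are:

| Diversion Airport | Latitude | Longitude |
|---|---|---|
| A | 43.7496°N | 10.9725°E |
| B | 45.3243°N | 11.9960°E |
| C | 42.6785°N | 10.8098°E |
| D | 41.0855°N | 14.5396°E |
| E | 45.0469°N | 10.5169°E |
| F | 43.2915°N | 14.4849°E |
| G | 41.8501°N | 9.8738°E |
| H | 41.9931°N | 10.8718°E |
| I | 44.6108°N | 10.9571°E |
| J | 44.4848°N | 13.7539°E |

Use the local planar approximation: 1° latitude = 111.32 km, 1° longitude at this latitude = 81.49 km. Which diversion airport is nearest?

Distances from 42.6779°N, 12.0804°E:
A: √((1.0717·111.32)² + (-1.1079·81.49)²) = √(14232.882261 + 8150.978739) = 149.6124 km
B: √((2.6464·111.32)² + (-0.0844·81.49)²) = √(86787.538529 + 47.303528) = 294.6775 km
C: √((0.0006·111.32)² + (-1.2706·81.49)²) = √(0.004461 + 10720.778855) = 103.5412 km
D: √((-1.5924·111.32)² + (2.4592·81.49)²) = √(31423.223411 + 40160.243366) = 267.5509 km
E: √((2.3690·111.32)² + (-1.5635·81.49)²) = √(69546.698284 + 16233.209994) = 292.8821 km
F: √((0.6136·111.32)² + (2.4045·81.49)²) = √(4665.703079 + 38393.543643) = 207.5072 km
G: √((-0.8278·111.32)² + (-2.2066·81.49)²) = √(8491.750773 + 32333.734157) = 202.0532 km
H: √((-0.6848·111.32)² + (-1.2086·81.49)²) = √(5811.308066 + 9700.046483) = 124.5446 km
I: √((1.9329·111.32)² + (-1.1233·81.49)²) = √(46298.313086 + 8379.153634) = 233.8321 km
J: √((1.8069·111.32)² + (1.6735·81.49)²) = √(40458.952183 + 18597.735593) = 243.0158 km
Minimum: C at 103.5412 km.

C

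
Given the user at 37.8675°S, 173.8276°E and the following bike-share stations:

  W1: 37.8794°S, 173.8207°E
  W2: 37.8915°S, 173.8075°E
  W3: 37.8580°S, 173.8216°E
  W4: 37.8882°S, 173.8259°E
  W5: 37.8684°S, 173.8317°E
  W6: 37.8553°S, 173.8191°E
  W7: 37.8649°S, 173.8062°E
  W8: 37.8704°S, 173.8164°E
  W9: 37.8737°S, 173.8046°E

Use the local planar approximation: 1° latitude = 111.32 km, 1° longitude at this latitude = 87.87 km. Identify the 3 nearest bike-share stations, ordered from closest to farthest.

Distances from 37.8675°S, 173.8276°E:
W1: √((-0.0119·111.32)² + (-0.0069·87.87)²) = √(1.754851 + 0.367603) = 1.4569 km
W2: √((-0.0240·111.32)² + (-0.0201·87.87)²) = √(7.137874 + 3.119417) = 3.2027 km
W3: √((0.0095·111.32)² + (-0.0060·87.87)²) = √(1.118391 + 0.277961) = 1.1817 km
W4: √((-0.0207·111.32)² + (-0.0017·87.87)²) = √(5.309909 + 0.022314) = 2.3092 km
W5: √((-0.0009·111.32)² + (0.0041·87.87)²) = √(0.010038 + 0.129792) = 0.3739 km
W6: √((0.0122·111.32)² + (-0.0085·87.87)²) = √(1.844446 + 0.557852) = 1.5499 km
W7: √((0.0026·111.32)² + (-0.0214·87.87)²) = √(0.083771 + 3.535972) = 1.9026 km
W8: √((-0.0029·111.32)² + (-0.0112·87.87)²) = √(0.104218 + 0.968539) = 1.0357 km
W9: √((-0.0062·111.32)² + (-0.0230·87.87)²) = √(0.476354 + 4.084481) = 2.1356 km
Sorted: W5 (0.3739 km) < W8 (1.0357 km) < W3 (1.1817 km) < W1 (1.4569 km) < W6 (1.5499 km) < …

W5, W8, W3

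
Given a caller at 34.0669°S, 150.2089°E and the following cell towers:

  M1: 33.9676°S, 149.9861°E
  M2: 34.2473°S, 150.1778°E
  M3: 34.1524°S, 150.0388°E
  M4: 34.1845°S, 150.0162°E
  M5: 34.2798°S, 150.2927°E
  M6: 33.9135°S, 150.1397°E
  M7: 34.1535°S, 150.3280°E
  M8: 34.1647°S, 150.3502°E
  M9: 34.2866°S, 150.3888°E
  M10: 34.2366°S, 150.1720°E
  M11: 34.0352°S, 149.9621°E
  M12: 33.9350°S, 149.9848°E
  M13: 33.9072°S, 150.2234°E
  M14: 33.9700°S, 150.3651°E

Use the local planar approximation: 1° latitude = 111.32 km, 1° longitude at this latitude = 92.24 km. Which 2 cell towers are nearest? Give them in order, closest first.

Distances from 34.0669°S, 150.2089°E:
M1: √((0.0993·111.32)² + (-0.2228·92.24)²) = √(122.192596 + 422.346560) = 23.3354 km
M2: √((-0.1804·111.32)² + (-0.0311·92.24)²) = √(403.291865 + 8.229233) = 20.2860 km
M3: √((-0.0855·111.32)² + (-0.1701·92.24)²) = √(90.589659 + 246.176853) = 18.3512 km
M4: √((-0.1176·111.32)² + (-0.1927·92.24)²) = √(171.380355 + 315.938112) = 22.0753 km
M5: √((-0.2129·111.32)² + (0.0838·92.24)²) = √(561.691327 + 59.748448) = 24.9287 km
M6: √((0.1534·111.32)² + (-0.0692·92.24)²) = √(291.606442 + 40.742791) = 18.2304 km
M7: √((-0.0866·111.32)² + (0.1191·92.24)²) = √(92.935615 + 120.687450) = 14.6158 km
M8: √((-0.0978·111.32)² + (0.1413·92.24)²) = √(118.528859 + 169.872435) = 16.9824 km
M9: √((-0.2197·111.32)² + (0.1799·92.24)²) = √(598.145045 + 275.360039) = 29.5551 km
M10: √((-0.1697·111.32)² + (-0.0369·92.24)²) = √(356.870032 + 11.584874) = 19.1952 km
M11: √((0.0317·111.32)² + (-0.2468·92.24)²) = √(12.452740 + 518.237576) = 23.0367 km
M12: √((0.1319·111.32)² + (-0.2241·92.24)²) = √(215.593661 + 427.289580) = 25.3551 km
M13: √((0.1597·111.32)² + (0.0145·92.24)²) = √(316.050315 + 1.788853) = 17.8280 km
M14: √((0.0969·111.32)² + (0.1562·92.24)²) = √(116.357384 + 207.587237) = 17.9985 km
Sorted: M7 (14.6158 km) < M8 (16.9824 km) < M13 (17.8280 km) < M14 (17.9985 km) < …

M7, M8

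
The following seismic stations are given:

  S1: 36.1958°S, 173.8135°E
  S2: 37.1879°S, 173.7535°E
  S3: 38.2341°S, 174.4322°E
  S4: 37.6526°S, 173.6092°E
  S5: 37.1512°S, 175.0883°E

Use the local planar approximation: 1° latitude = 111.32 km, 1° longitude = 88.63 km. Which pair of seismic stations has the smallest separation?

S2 and S4

Pairwise distances:
S1–S2: √((-0.9921·111.32)² + (-0.0600·88.63)²) = √(12197.119944 + 28.278997) = 110.5685 km
S1–S3: √((-2.0383·111.32)² + (0.6187·88.63)²) = √(51485.223725 + 3006.919009) = 233.4355 km
S1–S4: √((-1.4568·111.32)² + (-0.2043·88.63)²) = √(26299.425457 + 327.867396) = 163.1787 km
S1–S5: √((-0.9554·111.32)² + (1.2748·88.63)²) = √(11311.413252 + 12765.728634) = 155.1681 km
S2–S3: √((-1.0462·111.32)² + (0.6787·88.63)²) = √(13563.626642 + 3618.405184) = 131.0802 km
S2–S4: √((-0.4647·111.32)² + (-0.1443·88.63)²) = √(2676.034698 + 163.566425) = 53.2879 km
S2–S5: √((0.0367·111.32)² + (1.3348·88.63)²) = √(16.690853 + 13995.676469) = 118.3738 km
S3–S4: √((0.5815·111.32)² + (-0.8230·88.63)²) = √(4190.306913 + 5320.606847) = 97.5239 km
S3–S5: √((1.0829·111.32)² + (0.6561·88.63)²) = √(14531.923493 + 3381.439131) = 133.8408 km
S4–S5: √((0.5014·111.32)² + (1.4791·88.63)²) = √(3115.408888 + 17185.278427) = 142.4805 km
Closest pair: S2–S4 at 53.2879 km.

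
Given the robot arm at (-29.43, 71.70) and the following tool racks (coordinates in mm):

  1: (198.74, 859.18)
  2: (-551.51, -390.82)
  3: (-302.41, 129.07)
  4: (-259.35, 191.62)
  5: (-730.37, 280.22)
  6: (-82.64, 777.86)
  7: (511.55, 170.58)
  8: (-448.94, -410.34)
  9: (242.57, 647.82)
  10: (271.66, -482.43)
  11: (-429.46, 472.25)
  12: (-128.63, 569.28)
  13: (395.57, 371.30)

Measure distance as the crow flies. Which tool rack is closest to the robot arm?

4

Distances from (-29.43, 71.70):
1: √((228.17)² + (787.48)²) = √(52061.5489 + 620124.7504) = 819.87 mm
2: √((-522.08)² + (-462.52)²) = √(272567.5264 + 213924.7504) = 697.49 mm
3: √((-272.98)² + (57.37)²) = √(74518.0804 + 3291.3169) = 278.94 mm
4: √((-229.92)² + (119.92)²) = √(52863.2064 + 14380.8064) = 259.31 mm
5: √((-700.94)² + (208.52)²) = √(491316.8836 + 43480.5904) = 731.30 mm
6: √((-53.21)² + (706.16)²) = √(2831.3041 + 498661.9456) = 708.16 mm
7: √((540.98)² + (98.88)²) = √(292659.3604 + 9777.2544) = 549.94 mm
8: √((-419.51)² + (-482.04)²) = √(175988.6401 + 232362.5616) = 639.02 mm
9: √((272.00)² + (576.12)²) = √(73984.0000 + 331914.2544) = 637.10 mm
10: √((301.09)² + (-554.13)²) = √(90655.1881 + 307060.0569) = 630.65 mm
11: √((-400.03)² + (400.55)²) = √(160024.0009 + 160440.3025) = 566.10 mm
12: √((-99.20)² + (497.58)²) = √(9840.6400 + 247585.8564) = 507.37 mm
13: √((425.00)² + (299.60)²) = √(180625.0000 + 89760.1600) = 519.99 mm
Minimum: 4 at 259.31 mm.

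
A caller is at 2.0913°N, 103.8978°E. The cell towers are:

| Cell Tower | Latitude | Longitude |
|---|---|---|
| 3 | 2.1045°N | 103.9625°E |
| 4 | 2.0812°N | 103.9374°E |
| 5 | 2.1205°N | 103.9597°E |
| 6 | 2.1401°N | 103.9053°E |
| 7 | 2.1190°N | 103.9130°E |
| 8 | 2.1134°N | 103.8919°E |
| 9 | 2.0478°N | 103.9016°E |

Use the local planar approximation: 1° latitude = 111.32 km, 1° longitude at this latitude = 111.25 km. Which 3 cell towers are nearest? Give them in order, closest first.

8, 7, 4

Distances from 2.0913°N, 103.8978°E:
3: 7.3463 km
4: 4.5467 km
5: 7.6150 km
6: 5.4961 km
7: 3.5168 km
8: 2.5462 km
9: 4.8608 km
Sorted: 8 (2.5462 km) < 7 (3.5168 km) < 4 (4.5467 km) < 9 (4.8608 km) < 6 (5.4961 km) < …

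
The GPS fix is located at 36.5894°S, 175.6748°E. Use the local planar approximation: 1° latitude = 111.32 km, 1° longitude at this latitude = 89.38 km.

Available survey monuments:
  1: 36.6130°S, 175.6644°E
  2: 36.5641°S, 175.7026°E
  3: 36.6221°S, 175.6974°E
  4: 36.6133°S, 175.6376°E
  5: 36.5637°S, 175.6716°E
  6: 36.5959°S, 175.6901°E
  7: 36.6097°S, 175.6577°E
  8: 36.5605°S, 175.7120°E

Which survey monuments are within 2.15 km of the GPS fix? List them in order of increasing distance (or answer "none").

6

Distances from 36.5894°S, 175.6748°E:
1: √((-0.0236·111.32)² + (-0.0104·89.38)²) = √(6.901928 + 0.864067) = 2.7868 km
2: √((0.0253·111.32)² + (0.0278·89.38)²) = √(7.932086 + 6.174052) = 3.7558 km
3: √((-0.0327·111.32)² + (0.0226·89.38)²) = √(13.250794 + 4.080352) = 4.1631 km
4: √((-0.0239·111.32)² + (-0.0372·89.38)²) = √(7.078516 + 11.055199) = 4.2584 km
5: √((0.0257·111.32)² + (-0.0032·89.38)²) = √(8.184886 + 0.081805) = 2.8752 km
6: √((-0.0065·111.32)² + (0.0153·89.38)²) = √(0.523568 + 1.870095) = 1.5471 km
7: √((-0.0203·111.32)² + (-0.0171·89.38)²) = √(5.106678 + 2.336000) = 2.7281 km
8: √((0.0289·111.32)² + (0.0372·89.38)²) = √(10.350041 + 11.055199) = 4.6266 km
Threshold 2.15 km: 6 (1.5471 km) is within range.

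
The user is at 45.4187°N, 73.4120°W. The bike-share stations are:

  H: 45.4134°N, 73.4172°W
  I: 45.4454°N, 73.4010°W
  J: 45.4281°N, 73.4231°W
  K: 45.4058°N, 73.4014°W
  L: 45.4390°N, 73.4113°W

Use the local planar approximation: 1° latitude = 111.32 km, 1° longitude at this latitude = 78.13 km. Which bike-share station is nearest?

Distances from 45.4187°N, 73.4120°W:
H: √((-0.0053·111.32)² + (-0.0052·78.13)²) = √(0.348095 + 0.165060) = 0.7163 km
I: √((0.0267·111.32)² + (0.0110·78.13)²) = √(8.834234 + 0.738620) = 3.0940 km
J: √((0.0094·111.32)² + (-0.0111·78.13)²) = √(1.094970 + 0.752110) = 1.3591 km
K: √((-0.0129·111.32)² + (0.0106·78.13)²) = √(2.062176 + 0.685879) = 1.6577 km
L: √((0.0203·111.32)² + (0.0007·78.13)²) = √(5.106678 + 0.002991) = 2.2605 km
Minimum: H at 0.7163 km.

H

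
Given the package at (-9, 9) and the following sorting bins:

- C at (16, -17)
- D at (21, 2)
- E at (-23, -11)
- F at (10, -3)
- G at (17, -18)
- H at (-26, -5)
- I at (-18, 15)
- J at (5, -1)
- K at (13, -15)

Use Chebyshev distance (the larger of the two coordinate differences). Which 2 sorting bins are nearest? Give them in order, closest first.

I, J

Distances from (-9, 9):
C: 26
D: 30
E: 20
F: 19
G: 27
H: 17
I: 9
J: 14
K: 24
Sorted: I (9) < J (14) < H (17) < F (19) < …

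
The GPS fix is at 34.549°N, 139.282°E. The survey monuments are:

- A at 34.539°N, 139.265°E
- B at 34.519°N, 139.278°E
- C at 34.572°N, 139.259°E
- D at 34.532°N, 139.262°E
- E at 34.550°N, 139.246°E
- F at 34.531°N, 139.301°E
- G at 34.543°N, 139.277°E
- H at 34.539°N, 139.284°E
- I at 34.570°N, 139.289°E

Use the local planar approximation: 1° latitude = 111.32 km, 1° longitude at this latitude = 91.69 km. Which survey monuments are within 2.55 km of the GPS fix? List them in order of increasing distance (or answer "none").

G, H, A, I

Distances from 34.549°N, 139.282°E:
A: 1.915 km
B: 3.360 km
C: 3.317 km
D: 2.635 km
E: 3.303 km
F: 2.655 km
G: 0.810 km
H: 1.128 km
I: 2.424 km
Threshold 2.55 km: G (0.810 km), H (1.128 km), A (1.915 km), I (2.424 km) are within range.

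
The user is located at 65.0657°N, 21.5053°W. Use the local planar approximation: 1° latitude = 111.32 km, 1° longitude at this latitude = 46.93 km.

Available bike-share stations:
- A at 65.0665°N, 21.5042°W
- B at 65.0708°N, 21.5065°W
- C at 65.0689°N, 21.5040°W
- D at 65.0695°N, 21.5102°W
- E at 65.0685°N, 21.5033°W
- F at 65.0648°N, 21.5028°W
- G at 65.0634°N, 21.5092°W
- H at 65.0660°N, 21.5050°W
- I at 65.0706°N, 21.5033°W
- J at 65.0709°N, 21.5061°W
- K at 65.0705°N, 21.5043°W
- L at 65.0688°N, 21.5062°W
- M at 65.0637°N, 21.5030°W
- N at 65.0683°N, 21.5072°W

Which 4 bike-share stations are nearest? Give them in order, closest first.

Distances from 65.0657°N, 21.5053°W:
A: 0.1029 km
B: 0.5705 km
C: 0.3614 km
D: 0.4815 km
E: 0.3255 km
F: 0.1543 km
G: 0.3147 km
H: 0.0362 km
I: 0.5535 km
J: 0.5801 km
K: 0.5364 km
L: 0.3477 km
M: 0.2474 km
N: 0.3029 km
Sorted: H (0.0362 km) < A (0.1029 km) < F (0.1543 km) < M (0.2474 km) < N (0.3029 km) < G (0.3147 km) < …

H, A, F, M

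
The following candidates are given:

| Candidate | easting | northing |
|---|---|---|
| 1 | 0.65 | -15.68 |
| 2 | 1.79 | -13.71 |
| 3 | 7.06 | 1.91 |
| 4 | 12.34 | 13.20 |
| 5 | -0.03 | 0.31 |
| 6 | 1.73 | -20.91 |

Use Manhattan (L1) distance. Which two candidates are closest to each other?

Pairwise distances:
1–2: 3.11
1–3: 24.00
1–4: 40.57
1–5: 16.67
1–6: 6.31
2–3: 20.89
2–4: 37.46
2–5: 15.84
2–6: 7.26
3–4: 16.57
3–5: 8.69
3–6: 28.15
4–5: 25.26
4–6: 44.72
5–6: 22.98
Closest pair: 1–2 at 3.11.

1 and 2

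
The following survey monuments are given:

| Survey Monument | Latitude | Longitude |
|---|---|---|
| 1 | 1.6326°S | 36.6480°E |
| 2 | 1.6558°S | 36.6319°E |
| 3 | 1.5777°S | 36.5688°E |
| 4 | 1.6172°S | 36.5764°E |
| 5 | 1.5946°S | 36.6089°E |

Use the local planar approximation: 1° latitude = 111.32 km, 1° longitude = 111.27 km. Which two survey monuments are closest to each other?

1 and 2

Pairwise distances:
1–2: 3.1431 km
4–5: 4.4053 km
3–4: 4.4777 km
3–5: 4.8423 km
1–5: 6.0682 km
2–5: 7.2776 km
2–4: 7.5233 km
1–4: 8.1493 km
1–3: 10.7243 km
2–3: 11.1751 km
Closest pair: 1–2 at 3.1431 km.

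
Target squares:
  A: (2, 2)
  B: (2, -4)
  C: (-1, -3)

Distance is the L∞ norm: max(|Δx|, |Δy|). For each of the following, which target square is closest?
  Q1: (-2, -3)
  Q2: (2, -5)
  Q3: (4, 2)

Q1→C; Q2→B; Q3→A

Q1 at (-2, -3):
  A: max(|4|, |5|) = 5
  B: max(|4|, |-1|) = 4
  C: max(|1|, |0|) = 1
  → nearest: C (1)
Q2 at (2, -5):
  A: max(|0|, |7|) = 7
  B: max(|0|, |1|) = 1
  C: max(|-3|, |2|) = 3
  → nearest: B (1)
Q3 at (4, 2):
  A: max(|-2|, |0|) = 2
  B: max(|-2|, |-6|) = 6
  C: max(|-5|, |-5|) = 5
  → nearest: A (2)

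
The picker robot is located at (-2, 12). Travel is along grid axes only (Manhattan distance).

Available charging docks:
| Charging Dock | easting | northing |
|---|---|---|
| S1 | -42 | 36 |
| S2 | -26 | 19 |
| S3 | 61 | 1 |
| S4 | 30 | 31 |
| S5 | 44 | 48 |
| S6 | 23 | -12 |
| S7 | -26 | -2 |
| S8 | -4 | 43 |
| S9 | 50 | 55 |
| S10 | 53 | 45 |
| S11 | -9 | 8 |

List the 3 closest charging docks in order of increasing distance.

Distances from (-2, 12):
S1: |-40| + |24| = 40 + 24 = 64
S2: |-24| + |7| = 24 + 7 = 31
S3: |63| + |-11| = 63 + 11 = 74
S4: |32| + |19| = 32 + 19 = 51
S5: |46| + |36| = 46 + 36 = 82
S6: |25| + |-24| = 25 + 24 = 49
S7: |-24| + |-14| = 24 + 14 = 38
S8: |-2| + |31| = 2 + 31 = 33
S9: |52| + |43| = 52 + 43 = 95
S10: |55| + |33| = 55 + 33 = 88
S11: |-7| + |-4| = 7 + 4 = 11
Sorted: S11 (11) < S2 (31) < S8 (33) < S7 (38) < S6 (49) < …

S11, S2, S8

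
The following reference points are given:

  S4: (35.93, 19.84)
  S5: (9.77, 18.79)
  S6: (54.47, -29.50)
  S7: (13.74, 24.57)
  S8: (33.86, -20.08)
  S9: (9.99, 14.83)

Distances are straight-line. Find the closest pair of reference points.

Pairwise distances:
S4–S5: 26.18
S4–S6: 52.71
S4–S7: 22.69
S4–S8: 39.97
S4–S9: 26.42
S5–S6: 65.80
S5–S7: 7.01
S5–S8: 45.73
S5–S9: 3.97
S6–S7: 67.69
S6–S8: 22.66
S6–S9: 62.80
S7–S8: 48.97
S7–S9: 10.44
S8–S9: 42.29
Closest pair: S5–S9 at 3.97.

S5 and S9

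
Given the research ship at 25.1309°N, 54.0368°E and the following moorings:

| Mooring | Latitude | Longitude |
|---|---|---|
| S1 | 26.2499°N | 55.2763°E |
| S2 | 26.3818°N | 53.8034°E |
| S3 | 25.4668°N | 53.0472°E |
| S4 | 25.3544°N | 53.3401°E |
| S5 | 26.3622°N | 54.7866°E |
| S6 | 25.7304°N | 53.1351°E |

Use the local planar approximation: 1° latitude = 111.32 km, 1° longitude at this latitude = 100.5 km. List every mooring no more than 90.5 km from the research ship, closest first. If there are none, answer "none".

Distances from 25.1309°N, 54.0368°E:
S1: √((1.1190·111.32)² + (1.2395·100.5)²) = √(15516.957420 + 15517.622615) = 176.1663 km
S2: √((1.2509·111.32)² + (-0.2334·100.5)²) = √(19390.614858 + 550.216775) = 141.2120 km
S3: √((0.3359·111.32)² + (-0.9896·100.5)²) = √(1398.190680 + 9891.257243) = 106.2518 km
S4: √((0.2235·111.32)² + (-0.6967·100.5)²) = √(619.015395 + 4902.569337) = 74.3074 km
S5: √((1.2313·111.32)² + (0.7498·100.5)²) = √(18787.723251 + 5678.360954) = 156.4164 km
S6: √((0.5995·111.32)² + (-0.9017·100.5)²) = √(4453.739077 + 8212.138455) = 112.5428 km
Threshold 90.5 km: S4 (74.3074 km) is within range.

S4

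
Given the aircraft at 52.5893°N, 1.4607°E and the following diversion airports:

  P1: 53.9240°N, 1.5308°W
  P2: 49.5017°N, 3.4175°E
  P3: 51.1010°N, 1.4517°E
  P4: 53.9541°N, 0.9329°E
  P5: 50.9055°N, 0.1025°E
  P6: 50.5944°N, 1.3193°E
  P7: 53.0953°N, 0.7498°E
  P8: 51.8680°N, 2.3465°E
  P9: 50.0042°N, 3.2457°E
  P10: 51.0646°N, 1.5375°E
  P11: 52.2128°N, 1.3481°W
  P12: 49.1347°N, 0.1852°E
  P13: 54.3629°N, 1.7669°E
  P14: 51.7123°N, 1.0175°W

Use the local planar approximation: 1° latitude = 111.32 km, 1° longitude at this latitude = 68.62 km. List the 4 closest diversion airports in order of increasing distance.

Distances from 52.5893°N, 1.4607°E:
P1: √((1.3347·111.32)² + (-2.9915·68.62)²) = √(22075.660998 + 42138.535879) = 253.4052 km
P2: √((-3.0876·111.32)² + (1.9568·68.62)²) = √(118137.685972 + 18029.941052) = 369.0090 km
P3: √((-1.4883·111.32)² + (-0.0090·68.62)²) = √(27449.052562 + 0.381405) = 165.6787 km
P4: √((1.3648·111.32)² + (-0.5278·68.62)²) = √(23082.583909 + 1311.717157) = 156.1868 km
P5: √((-1.6838·111.32)² + (-1.3582·68.62)²) = √(35133.984526 + 8686.181098) = 209.3327 km
P6: √((-1.9949·111.32)² + (-0.1414·68.62)²) = √(49316.092215 + 94.145647) = 222.2841 km
P7: √((0.5060·111.32)² + (-0.7109·68.62)²) = √(3172.834572 + 2379.679426) = 74.5152 km
P8: √((-0.7213·111.32)² + (0.8858·68.62)²) = √(6447.305653 + 3694.645543) = 100.7073 km
P9: √((-2.5851·111.32)² + (1.7850·68.62)²) = √(82813.490610 + 15002.991677) = 312.7563 km
P10: √((-1.5247·111.32)² + (0.0768·68.62)²) = √(28808.138474 + 27.773069) = 169.8114 km
P11: √((-0.3765·111.32)² + (-2.8088·68.62)²) = √(1756.614068 + 37148.652091) = 197.2442 km
P12: √((-3.4546·111.32)² + (-1.2755·68.62)²) = √(147891.063734 + 7660.592366) = 394.4004 km
P13: √((1.7736·111.32)² + (0.3062·68.62)²) = √(38981.428990 + 441.480779) = 198.5520 km
P14: √((-0.8770·111.32)² + (-2.4782·68.62)²) = √(9531.156092 + 28918.391485) = 196.0856 km
Sorted: P7 (74.5152 km) < P8 (100.7073 km) < P4 (156.1868 km) < P3 (165.6787 km) < P10 (169.8114 km) < P14 (196.0856 km) < …

P7, P8, P4, P3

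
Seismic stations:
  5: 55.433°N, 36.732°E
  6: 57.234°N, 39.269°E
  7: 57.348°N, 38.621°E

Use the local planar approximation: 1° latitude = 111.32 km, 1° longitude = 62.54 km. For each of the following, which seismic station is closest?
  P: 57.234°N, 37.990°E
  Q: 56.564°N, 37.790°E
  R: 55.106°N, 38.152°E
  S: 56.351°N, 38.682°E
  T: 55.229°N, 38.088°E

P→7; Q→7; R→5; S→6; T→5

P at 57.234°N, 37.990°E:
  5: 215.372 km
  6: 79.989 km
  7: 41.453 km
  → nearest: 7 (41.453 km)
Q at 56.564°N, 37.790°E:
  5: 142.231 km
  6: 118.821 km
  7: 101.577 km
  → nearest: 7 (101.577 km)
R at 55.106°N, 38.152°E:
  5: 95.978 km
  6: 246.975 km
  7: 251.297 km
  → nearest: 5 (95.978 km)
S at 56.351°N, 38.682°E:
  5: 159.109 km
  6: 104.927 km
  7: 111.052 km
  → nearest: 6 (104.927 km)
T at 55.229°N, 38.088°E:
  5: 87.792 km
  6: 235.100 km
  7: 238.231 km
  → nearest: 5 (87.792 km)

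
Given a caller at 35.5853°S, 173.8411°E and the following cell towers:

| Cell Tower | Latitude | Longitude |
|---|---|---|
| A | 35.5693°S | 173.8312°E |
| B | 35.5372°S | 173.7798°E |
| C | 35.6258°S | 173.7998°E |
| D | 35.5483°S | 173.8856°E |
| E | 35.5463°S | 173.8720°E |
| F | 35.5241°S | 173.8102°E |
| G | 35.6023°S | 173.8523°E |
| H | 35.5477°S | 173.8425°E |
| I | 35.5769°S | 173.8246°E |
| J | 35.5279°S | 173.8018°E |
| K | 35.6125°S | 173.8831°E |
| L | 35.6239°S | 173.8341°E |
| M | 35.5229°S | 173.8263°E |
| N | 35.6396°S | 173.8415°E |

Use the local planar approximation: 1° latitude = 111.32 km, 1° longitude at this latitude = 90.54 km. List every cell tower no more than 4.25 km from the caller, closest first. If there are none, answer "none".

I, A, G, H

Distances from 35.5853°S, 173.8411°E:
A: √((0.0160·111.32)² + (-0.0099·90.54)²) = √(3.172388 + 0.803436) = 1.9939 km
B: √((0.0481·111.32)² + (-0.0613·90.54)²) = √(28.670585 + 30.803632) = 7.7120 km
C: √((-0.0405·111.32)² + (-0.0413·90.54)²) = √(20.326212 + 13.982379) = 5.8574 km
D: √((0.0370·111.32)² + (0.0445·90.54)²) = √(16.964843 + 16.233083) = 5.7618 km
E: √((0.0390·111.32)² + (0.0309·90.54)²) = √(18.848449 + 7.827047) = 5.1648 km
F: √((0.0612·111.32)² + (-0.0309·90.54)²) = √(46.414026 + 7.827047) = 7.3649 km
G: √((-0.0170·111.32)² + (0.0112·90.54)²) = √(3.581329 + 1.028293) = 2.1470 km
H: √((0.0376·111.32)² + (0.0014·90.54)²) = √(17.519515 + 0.016067) = 4.1876 km
I: √((0.0084·111.32)² + (-0.0165·90.54)²) = √(0.874390 + 2.231767) = 1.7624 km
J: √((0.0574·111.32)² + (-0.0393·90.54)²) = √(40.829135 + 12.660944) = 7.3137 km
K: √((-0.0272·111.32)² + (0.0420·90.54)²) = √(9.168203 + 14.460375) = 4.8609 km
L: √((-0.0386·111.32)² + (-0.0070·90.54)²) = √(18.463796 + 0.401677) = 4.3434 km
M: √((0.0624·111.32)² + (-0.0148·90.54)²) = √(48.252028 + 1.795579) = 7.0744 km
N: √((-0.0543·111.32)² + (0.0004·90.54)²) = √(36.538108 + 0.001312) = 6.0448 km
Threshold 4.25 km: I (1.7624 km), A (1.9939 km), G (2.1470 km), H (4.1876 km) are within range.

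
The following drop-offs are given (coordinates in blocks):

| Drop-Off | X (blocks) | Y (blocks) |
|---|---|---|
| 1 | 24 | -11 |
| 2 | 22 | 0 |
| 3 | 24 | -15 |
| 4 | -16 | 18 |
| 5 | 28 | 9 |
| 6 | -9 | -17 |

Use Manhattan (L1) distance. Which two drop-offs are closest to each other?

1 and 3

Pairwise distances:
1–2: 13 blocks
1–3: 4 blocks
1–4: 69 blocks
1–5: 24 blocks
1–6: 39 blocks
2–3: 17 blocks
2–4: 56 blocks
2–5: 15 blocks
2–6: 48 blocks
3–4: 73 blocks
3–5: 28 blocks
3–6: 35 blocks
4–5: 53 blocks
4–6: 42 blocks
5–6: 63 blocks
Closest pair: 1–3 at 4 blocks.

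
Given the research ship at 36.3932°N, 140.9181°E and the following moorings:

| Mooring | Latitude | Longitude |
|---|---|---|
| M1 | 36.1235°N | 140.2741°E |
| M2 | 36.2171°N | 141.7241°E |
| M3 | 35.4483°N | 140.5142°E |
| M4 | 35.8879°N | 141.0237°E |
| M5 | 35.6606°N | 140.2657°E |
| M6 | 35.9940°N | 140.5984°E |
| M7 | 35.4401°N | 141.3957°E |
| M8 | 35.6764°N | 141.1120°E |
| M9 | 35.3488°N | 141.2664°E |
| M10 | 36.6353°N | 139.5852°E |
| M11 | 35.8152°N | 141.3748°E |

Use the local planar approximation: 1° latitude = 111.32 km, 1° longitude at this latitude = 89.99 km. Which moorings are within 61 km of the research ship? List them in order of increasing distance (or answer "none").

M6, M4

Distances from 36.3932°N, 140.9181°E:
M1: √((-0.2697·111.32)² + (-0.6440·89.99)²) = √(901.380769 + 3358.615117) = 65.2686 km
M2: √((-0.1761·111.32)² + (0.8060·89.99)²) = √(384.295330 + 5260.882320) = 75.1344 km
M3: √((-0.9449·111.32)² + (-0.4039·89.99)²) = √(11064.150976 + 1321.101574) = 111.2890 km
M4: √((-0.5053·111.32)² + (0.1056·89.99)²) = √(3164.062050 + 90.305945) = 57.0471 km
M5: √((-0.7326·111.32)² + (-0.6524·89.99)²) = √(6650.897028 + 3446.802572) = 100.4873 km
M6: √((-0.3992·111.32)² + (-0.3197·89.99)²) = √(1974.819744 + 827.701565) = 52.9388 km
M7: √((-0.9531·111.32)² + (0.4776·89.99)²) = √(11257.017323 + 1847.213696) = 114.4737 km
M8: √((-0.7168·111.32)² + (0.1939·89.99)²) = √(6367.110524 + 304.469730) = 81.6797 km
M9: √((-1.0444·111.32)² + (0.3483·89.99)²) = √(13516.994019 + 982.416058) = 120.4135 km
M10: √((0.2421·111.32)² + (-1.3329·89.99)²) = √(726.333331 + 14387.443778) = 122.9381 km
M11: √((-0.5780·111.32)² + (0.4567·89.99)²) = √(4140.016502 + 1689.081195) = 76.3485 km
Threshold 61 km: M6 (52.9388 km), M4 (57.0471 km) are within range.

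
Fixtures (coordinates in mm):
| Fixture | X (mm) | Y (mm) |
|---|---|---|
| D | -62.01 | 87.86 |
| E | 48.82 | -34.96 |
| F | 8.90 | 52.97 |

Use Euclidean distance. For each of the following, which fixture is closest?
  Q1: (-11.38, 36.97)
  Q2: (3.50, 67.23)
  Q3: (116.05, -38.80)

Q1→F; Q2→F; Q3→E

Q1 at (-11.38, 36.97):
  D: √((-50.63)² + (50.89)²) = √(2563.3969 + 2589.7921) = 71.79 mm
  E: √((60.20)² + (-71.93)²) = √(3624.0400 + 5173.9249) = 93.80 mm
  F: √((20.28)² + (16.00)²) = √(411.2784 + 256.0000) = 25.83 mm
  → nearest: F (25.83 mm)
Q2 at (3.50, 67.23):
  D: √((-65.51)² + (20.63)²) = √(4291.5601 + 425.5969) = 68.68 mm
  E: √((45.32)² + (-102.19)²) = √(2053.9024 + 10442.7961) = 111.79 mm
  F: √((5.40)² + (-14.26)²) = √(29.1600 + 203.3476) = 15.25 mm
  → nearest: F (15.25 mm)
Q3 at (116.05, -38.80):
  D: √((-178.06)² + (126.66)²) = √(31705.3636 + 16042.7556) = 218.51 mm
  E: √((-67.23)² + (3.84)²) = √(4519.8729 + 14.7456) = 67.34 mm
  F: √((-107.15)² + (91.77)²) = √(11481.1225 + 8421.7329) = 141.08 mm
  → nearest: E (67.34 mm)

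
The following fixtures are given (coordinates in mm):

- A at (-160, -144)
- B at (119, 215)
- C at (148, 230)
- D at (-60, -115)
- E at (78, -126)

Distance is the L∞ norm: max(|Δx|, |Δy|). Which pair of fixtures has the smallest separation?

B and C

Pairwise distances:
B–C: max(|29|, |15|) = 29 mm
A–D: max(|100|, |29|) = 100 mm
D–E: max(|138|, |-11|) = 138 mm
A–E: max(|238|, |18|) = 238 mm
B–D: max(|-179|, |-330|) = 330 mm
B–E: max(|-41|, |-341|) = 341 mm
C–D: max(|-208|, |-345|) = 345 mm
C–E: max(|-70|, |-356|) = 356 mm
A–B: max(|279|, |359|) = 359 mm
A–C: max(|308|, |374|) = 374 mm
Closest pair: B–C at 29 mm.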